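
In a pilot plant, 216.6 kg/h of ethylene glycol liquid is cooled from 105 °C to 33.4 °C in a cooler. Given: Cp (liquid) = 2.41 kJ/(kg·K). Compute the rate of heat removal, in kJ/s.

Q_c = 10.4 kJ/s

Q = ṁ·Cp·ΔT = 216.6 × 2.41 × (33.4 − 105) = -37376 kJ/h
Converting: 37376 / 3600 s = 10.382 kW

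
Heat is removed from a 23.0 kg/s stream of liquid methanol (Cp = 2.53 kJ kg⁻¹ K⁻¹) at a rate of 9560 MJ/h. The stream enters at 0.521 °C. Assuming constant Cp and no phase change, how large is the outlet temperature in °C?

Q = 9560 MJ/h = 2655.6 kJ/s
ΔT = Q/(ṁ·Cp) = 2655.6/(23.0×2.53) = 45.636 K
T_out = 0.521 − 45.636 = -45.115 °C

T_out = -45.1 °C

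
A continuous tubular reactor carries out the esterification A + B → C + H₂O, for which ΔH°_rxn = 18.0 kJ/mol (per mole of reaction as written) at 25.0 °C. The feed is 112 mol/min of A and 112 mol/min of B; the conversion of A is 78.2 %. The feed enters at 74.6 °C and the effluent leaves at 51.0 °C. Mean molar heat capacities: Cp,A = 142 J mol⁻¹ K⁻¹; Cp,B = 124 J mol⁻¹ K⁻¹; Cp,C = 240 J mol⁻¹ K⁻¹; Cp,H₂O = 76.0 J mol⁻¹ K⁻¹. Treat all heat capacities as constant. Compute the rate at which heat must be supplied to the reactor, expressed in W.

Q_in = 16500 W

Extent of reaction ξ = 0.782 × 112 = 87.584 mol/min
Reaction term: ξ·ΔH°_rxn = 87.584 × 18.0 = 1576.5 kJ/min
Sensible, feed 74.6→25 °C: -1477.7 kJ/min
Outlet flows (mol/min): A 24.416, B 24.416, C 87.584, H₂O 87.584
Sensible, products 25→51.0 °C: 888.45 kJ/min
Q = ΔH = 987.28 kJ/min = 16.455 kW
Heat supplied = 16455 W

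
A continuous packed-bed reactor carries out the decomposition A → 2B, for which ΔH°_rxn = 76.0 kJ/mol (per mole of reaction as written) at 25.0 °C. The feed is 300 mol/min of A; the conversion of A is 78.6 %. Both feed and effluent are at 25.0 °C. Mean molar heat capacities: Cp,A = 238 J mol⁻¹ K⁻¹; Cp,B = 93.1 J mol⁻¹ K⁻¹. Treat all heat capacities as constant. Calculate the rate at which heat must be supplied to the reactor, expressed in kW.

Q_in = 299 kW

Extent of reaction ξ = 0.786 × 300 = 235.8 mol/min
Reaction term: ξ·ΔH°_rxn = 235.8 × 76.0 = 17921 kJ/min
Q = ΔH = 17921 kJ/min = 298.68 kW
Heat supplied = 298.68 kW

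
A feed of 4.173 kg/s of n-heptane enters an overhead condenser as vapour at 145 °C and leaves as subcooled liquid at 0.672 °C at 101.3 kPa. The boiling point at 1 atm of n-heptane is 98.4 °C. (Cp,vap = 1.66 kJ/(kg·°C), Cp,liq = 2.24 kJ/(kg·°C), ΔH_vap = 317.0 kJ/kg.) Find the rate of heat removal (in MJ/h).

Q_c = 9210 MJ/h

vapour 145→98.4 °C: -77.356 kJ/kg
condensation at 98.4 °C: -317 kJ/kg
liquid 98.4→0.672 °C: -218.91 kJ/kg
Δh = -77.356 + -317 + -218.91 = -613.27 kJ/kg
Q = ṁ·Δh = 4.173 kg/s × -613.27 kJ/kg = -2559.2 kJ/s
|Q| = 2559.2 kW = 9213 MJ/h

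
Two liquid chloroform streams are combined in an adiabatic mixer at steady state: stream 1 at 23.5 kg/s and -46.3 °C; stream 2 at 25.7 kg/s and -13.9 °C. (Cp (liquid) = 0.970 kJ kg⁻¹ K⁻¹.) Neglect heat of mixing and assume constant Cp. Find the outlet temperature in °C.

T_out = -29.4 °C

Adiabatic, steady state ⇒ Σ ṁᵢCp,ᵢ(T_out − Tᵢ) = 0
T_out = Σ ṁᵢCp,ᵢTᵢ / Σ ṁᵢCp,ᵢ
      = -1401.9 / 47.724 = -29.376 °C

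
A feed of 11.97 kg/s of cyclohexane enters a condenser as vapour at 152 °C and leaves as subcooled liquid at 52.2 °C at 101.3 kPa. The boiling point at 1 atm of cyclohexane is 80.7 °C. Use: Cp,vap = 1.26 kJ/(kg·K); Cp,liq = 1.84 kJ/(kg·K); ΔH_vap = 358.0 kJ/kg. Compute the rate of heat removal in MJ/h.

Q_c = 21600 MJ/h

vapour 152→80.7 °C: -89.838 kJ/kg
condensation at 80.7 °C: -358 kJ/kg
liquid 80.7→52.2 °C: -52.44 kJ/kg
Δh = -89.838 + -358 + -52.44 = -500.28 kJ/kg
Q = ṁ·Δh = 11.97 kg/s × -500.28 kJ/kg = -5988.3 kJ/s
|Q| = 5988.3 kW = 21558 MJ/h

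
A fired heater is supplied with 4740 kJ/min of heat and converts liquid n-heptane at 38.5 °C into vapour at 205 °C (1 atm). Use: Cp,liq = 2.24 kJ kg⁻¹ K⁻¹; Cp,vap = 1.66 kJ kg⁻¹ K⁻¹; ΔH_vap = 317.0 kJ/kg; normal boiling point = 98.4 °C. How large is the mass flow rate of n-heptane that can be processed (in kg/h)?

Δh = 2.24×(98.4−38.5) + 317.0 + 1.66×(205−98.4) = 628.13 kJ/kg
Q = 4740 kJ/min = 79 kJ/s = 284400 kJ/h
ṁ = Q/Δh = 284400 / 628.13 = 452.77 kg/h

ṁ = 453 kg/h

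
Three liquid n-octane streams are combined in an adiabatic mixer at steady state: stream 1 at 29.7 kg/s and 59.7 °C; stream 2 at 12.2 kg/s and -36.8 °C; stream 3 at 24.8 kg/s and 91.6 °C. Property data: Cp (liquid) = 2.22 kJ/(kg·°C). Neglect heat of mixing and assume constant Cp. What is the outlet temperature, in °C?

Energy balance with Q = 0: Σ ṁᵢCp,ᵢ(T_out − Tᵢ) = 0
Σ ṁᵢCp,ᵢTᵢ = 29.7×2.22×59.7 + 12.2×2.22×-36.8 + 24.8×2.22×91.6 = 7982.7
Σ ṁᵢCp,ᵢ = 29.7×2.22 + 12.2×2.22 + 24.8×2.22 = 148.07
T_out = 7982.7 / 148.07 = 53.91 °C

T_out = 53.9 °C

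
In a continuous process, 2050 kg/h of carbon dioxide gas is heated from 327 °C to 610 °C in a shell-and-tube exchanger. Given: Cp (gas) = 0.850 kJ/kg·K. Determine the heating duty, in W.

Q = 137000 W

Q = ṁ·Cp·ΔT = 2050 × 0.850 × (610 − 327) = 493130 kJ/h
Converting: 493130 / 3600 s = 136.98 kW
Heating duty = 136980 W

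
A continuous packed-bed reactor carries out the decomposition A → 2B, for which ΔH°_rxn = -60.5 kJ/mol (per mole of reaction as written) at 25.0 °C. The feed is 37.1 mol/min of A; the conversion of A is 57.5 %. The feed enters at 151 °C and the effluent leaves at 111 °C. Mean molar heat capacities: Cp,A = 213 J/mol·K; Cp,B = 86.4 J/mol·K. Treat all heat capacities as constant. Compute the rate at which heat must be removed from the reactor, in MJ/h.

Extent of reaction ξ = 0.575 × 37.1 = 21.332 mol/min
Reaction term: ξ·ΔH°_rxn = 21.332 × -60.5 = -1290.6 kJ/min
Sensible, feed 151→25 °C: -995.69 kJ/min
Outlet flows (mol/min): A 15.768, B 42.665
Sensible, products 25→111 °C: 605.85 kJ/min
Q = ΔH = -1680.5 kJ/min = -28.008 kW
Heat removed = 100.83 MJ/h

Q_out = 101 MJ/h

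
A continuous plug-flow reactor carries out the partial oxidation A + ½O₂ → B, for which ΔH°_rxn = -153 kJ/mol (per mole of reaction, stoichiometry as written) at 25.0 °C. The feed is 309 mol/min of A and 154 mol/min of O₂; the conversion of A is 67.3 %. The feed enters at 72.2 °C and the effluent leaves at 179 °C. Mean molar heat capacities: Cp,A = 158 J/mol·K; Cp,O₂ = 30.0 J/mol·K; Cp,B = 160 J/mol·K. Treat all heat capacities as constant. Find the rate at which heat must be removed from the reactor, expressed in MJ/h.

Extent of reaction ξ = 0.673 × 309 = 207.96 mol/min
Reaction term: ξ·ΔH°_rxn = 207.96 × -153 = -31817 kJ/min
Sensible, feed 72.2→25 °C: -2522.5 kJ/min
Outlet flows (mol/min): A 101.04, O₂ 50.021, B 207.96
Sensible, products 25→179 °C: 7813.7 kJ/min
Q = ΔH = -26526 kJ/min = -442.1 kW
Heat removed = 1591.6 MJ/h

Q_out = 1590 MJ/h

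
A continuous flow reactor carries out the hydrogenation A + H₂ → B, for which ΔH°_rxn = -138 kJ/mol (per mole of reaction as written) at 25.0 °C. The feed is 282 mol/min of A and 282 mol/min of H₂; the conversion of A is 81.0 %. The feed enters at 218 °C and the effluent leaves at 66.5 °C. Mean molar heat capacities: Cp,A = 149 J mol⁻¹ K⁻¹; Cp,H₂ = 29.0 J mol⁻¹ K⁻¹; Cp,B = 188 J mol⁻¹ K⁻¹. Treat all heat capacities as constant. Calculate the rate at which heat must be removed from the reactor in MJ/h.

Extent of reaction ξ = 0.810 × 282 = 228.42 mol/min
Reaction term: ξ·ΔH°_rxn = 228.42 × -138 = -31522 kJ/min
Sensible, feed 218→25 °C: -9687.8 kJ/min
Outlet flows (mol/min): A 53.58, H₂ 53.58, B 228.42
Sensible, products 25→66.5 °C: 2177.9 kJ/min
Q = ΔH = -39032 kJ/min = -650.53 kW
Heat removed = 2341.9 MJ/h

Q_out = 2340 MJ/h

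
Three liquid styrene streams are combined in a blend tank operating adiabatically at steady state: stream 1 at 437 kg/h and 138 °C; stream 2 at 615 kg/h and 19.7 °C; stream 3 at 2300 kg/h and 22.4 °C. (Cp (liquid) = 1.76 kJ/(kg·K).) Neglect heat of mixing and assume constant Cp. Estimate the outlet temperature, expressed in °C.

No heat crosses the boundary, so H_out = H_in.
Σ ṁᵢCp,ᵢTᵢ = 437×1.76×138 + 615×1.76×19.7 + 2300×1.76×22.4 = 218140
Σ ṁᵢCp,ᵢ = 437×1.76 + 615×1.76 + 2300×1.76 = 5899.5
T_out = 218140 / 5899.5 = 36.975 °C

T_out = 37.0 °C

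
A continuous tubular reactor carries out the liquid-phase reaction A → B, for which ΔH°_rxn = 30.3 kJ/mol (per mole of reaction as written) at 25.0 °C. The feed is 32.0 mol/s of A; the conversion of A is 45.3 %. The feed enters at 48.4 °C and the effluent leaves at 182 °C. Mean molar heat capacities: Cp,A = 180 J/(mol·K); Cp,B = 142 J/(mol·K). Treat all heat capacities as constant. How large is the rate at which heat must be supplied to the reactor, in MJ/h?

Extent of reaction ξ = 0.453 × 32.0 = 14.496 mol/s
Reaction term: ξ·ΔH°_rxn = 14.496 × 30.3 = 439.23 kJ/s
Sensible, feed 48.4→25 °C: -134.78 kJ/s
Outlet flows (mol/s): A 17.504, B 14.496
Sensible, products 25→182 °C: 817.84 kJ/s
Q = ΔH = 1122.3 kJ/s = 1122.3 kW
Heat supplied = 4040.2 MJ/h

Q_in = 4040 MJ/h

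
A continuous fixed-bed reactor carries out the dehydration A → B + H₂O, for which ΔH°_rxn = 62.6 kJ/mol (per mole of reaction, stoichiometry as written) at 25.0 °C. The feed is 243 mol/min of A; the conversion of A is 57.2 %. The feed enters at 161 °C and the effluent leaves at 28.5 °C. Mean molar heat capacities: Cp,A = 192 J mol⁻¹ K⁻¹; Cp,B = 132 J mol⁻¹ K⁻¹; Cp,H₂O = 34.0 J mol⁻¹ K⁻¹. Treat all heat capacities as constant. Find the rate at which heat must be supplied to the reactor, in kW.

Extent of reaction ξ = 0.572 × 243 = 139 mol/min
Reaction term: ξ·ΔH°_rxn = 139 × 62.6 = 8701.1 kJ/min
Sensible, feed 161→25 °C: -6345.2 kJ/min
Outlet flows (mol/min): A 104, B 139, H₂O 139
Sensible, products 25→28.5 °C: 150.65 kJ/min
Q = ΔH = 2506.6 kJ/min = 41.776 kW
Heat supplied = 41.776 kW

Q_in = 41.8 kW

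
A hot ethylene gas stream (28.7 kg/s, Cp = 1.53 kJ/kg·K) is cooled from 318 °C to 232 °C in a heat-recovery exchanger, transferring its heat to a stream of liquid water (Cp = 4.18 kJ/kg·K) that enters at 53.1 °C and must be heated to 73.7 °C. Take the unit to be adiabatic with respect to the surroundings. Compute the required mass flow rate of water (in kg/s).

Heat released by hot stream: Q = 28.7 × 1.53 × (318 − 232) = 3776.3 kJ/s
Energy balance on cold side (adiabatic exchanger): Q = ṁ_c·Cp_c·(T_c,out − T_c,in)
ṁ_c = 3776.3 / [4.18 × (73.7 − 53.1)] = 43.856 kg/s

ṁ_c = 43.9 kg/s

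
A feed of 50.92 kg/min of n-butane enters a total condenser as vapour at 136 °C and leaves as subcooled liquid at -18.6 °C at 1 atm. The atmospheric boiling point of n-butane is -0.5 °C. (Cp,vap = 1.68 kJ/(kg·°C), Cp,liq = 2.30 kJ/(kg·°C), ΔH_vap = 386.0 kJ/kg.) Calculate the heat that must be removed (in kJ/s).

Q_c = 558 kJ/s

vapour 136→-0.5 °C: -229.32 kJ/kg
condensation at -0.5 °C: -386 kJ/kg
liquid -0.5→-18.6 °C: -41.63 kJ/kg
Δh = -229.32 + -386 + -41.63 = -656.95 kJ/kg
Q = ṁ·Δh = 50.92 kg/min × -656.95 kJ/kg = -33452 kJ/min
|Q| = 557.53 kW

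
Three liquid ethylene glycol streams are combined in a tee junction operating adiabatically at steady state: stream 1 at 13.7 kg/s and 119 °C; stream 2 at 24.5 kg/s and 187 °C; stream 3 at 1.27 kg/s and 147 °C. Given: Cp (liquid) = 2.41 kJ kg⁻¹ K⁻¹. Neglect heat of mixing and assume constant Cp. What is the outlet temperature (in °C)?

Energy balance with Q = 0: Σ ṁᵢCp,ᵢ(T_out − Tᵢ) = 0
T_out = Σ ṁᵢCp,ᵢTᵢ / Σ ṁᵢCp,ᵢ
      = 15420 / 95.123 = 162.11 °C

T_out = 162 °C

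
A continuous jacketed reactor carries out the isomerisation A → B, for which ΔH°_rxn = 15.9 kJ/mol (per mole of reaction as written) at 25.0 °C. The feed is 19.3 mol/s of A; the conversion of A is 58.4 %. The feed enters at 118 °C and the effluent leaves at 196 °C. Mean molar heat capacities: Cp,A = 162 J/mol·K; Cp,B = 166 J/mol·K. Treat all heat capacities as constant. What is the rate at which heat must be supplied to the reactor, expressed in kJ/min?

Extent of reaction ξ = 0.584 × 19.3 = 11.271 mol/s
Reaction term: ξ·ΔH°_rxn = 11.271 × 15.9 = 179.21 kJ/s
Sensible, feed 118→25 °C: -290.77 kJ/s
Outlet flows (mol/s): A 8.0288, B 11.271
Sensible, products 25→196 °C: 542.36 kJ/s
Q = ΔH = 430.8 kJ/s = 430.8 kW
Heat supplied = 25848 kJ/min

Q_in = 25800 kJ/min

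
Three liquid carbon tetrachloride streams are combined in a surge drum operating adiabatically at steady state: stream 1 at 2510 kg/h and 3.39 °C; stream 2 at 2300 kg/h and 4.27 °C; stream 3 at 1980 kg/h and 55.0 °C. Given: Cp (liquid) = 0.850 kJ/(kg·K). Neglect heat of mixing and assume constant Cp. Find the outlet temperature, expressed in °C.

T_out = 18.7 °C

Adiabatic, steady state ⇒ Σ ṁᵢCp,ᵢ(T_out − Tᵢ) = 0
Σ ṁᵢCp,ᵢTᵢ = 2510×0.850×3.39 + 2300×0.850×4.27 + 1980×0.850×55.0 = 108150
Σ ṁᵢCp,ᵢ = 2510×0.850 + 2300×0.850 + 1980×0.850 = 5771.5
T_out = 108150 / 5771.5 = 18.738 °C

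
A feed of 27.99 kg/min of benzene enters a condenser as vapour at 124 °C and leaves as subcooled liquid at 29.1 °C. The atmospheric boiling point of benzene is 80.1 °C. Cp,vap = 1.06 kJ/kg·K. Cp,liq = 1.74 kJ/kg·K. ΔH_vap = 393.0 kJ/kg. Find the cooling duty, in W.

vapour 124→80.1 °C: -46.534 kJ/kg
condensation at 80.1 °C: -393 kJ/kg
liquid 80.1→29.1 °C: -88.74 kJ/kg
Δh = -46.534 + -393 + -88.74 = -528.27 kJ/kg
Q = ṁ·Δh = 27.99 kg/min × -528.27 kJ/kg = -14786 kJ/min
|Q| = 246.44 kW = 246440 W

Q_c = 246000 W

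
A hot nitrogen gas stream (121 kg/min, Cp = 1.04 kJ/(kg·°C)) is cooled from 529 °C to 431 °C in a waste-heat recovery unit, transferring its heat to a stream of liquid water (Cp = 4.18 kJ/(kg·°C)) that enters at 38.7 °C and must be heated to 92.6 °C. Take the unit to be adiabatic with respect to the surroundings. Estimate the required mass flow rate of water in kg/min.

Heat released by hot stream: Q = 121 × 1.04 × (529 − 431) = 12332 kJ/min
Energy balance on cold side (adiabatic exchanger): Q = ṁ_c·Cp_c·(T_c,out − T_c,in)
ṁ_c = 12332 / [4.18 × (92.6 − 38.7)] = 54.737 kg/min

ṁ_c = 54.7 kg/min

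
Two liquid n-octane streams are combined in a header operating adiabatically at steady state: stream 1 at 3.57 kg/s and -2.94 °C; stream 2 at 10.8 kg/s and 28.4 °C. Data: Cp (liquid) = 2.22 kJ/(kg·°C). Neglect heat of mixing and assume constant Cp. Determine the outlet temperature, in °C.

T_out = 20.6 °C

No heat crosses the boundary, so H_out = H_in.
T_out = Σ ṁᵢCp,ᵢTᵢ / Σ ṁᵢCp,ᵢ
      = 657.62 / 31.901 = 20.614 °C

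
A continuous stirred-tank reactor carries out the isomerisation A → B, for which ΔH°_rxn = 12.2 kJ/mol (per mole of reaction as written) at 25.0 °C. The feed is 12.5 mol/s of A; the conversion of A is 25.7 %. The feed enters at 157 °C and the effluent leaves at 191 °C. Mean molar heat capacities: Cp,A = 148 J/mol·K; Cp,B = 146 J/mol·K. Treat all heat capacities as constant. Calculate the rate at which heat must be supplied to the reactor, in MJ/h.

Q_in = 364 MJ/h

Extent of reaction ξ = 0.257 × 12.5 = 3.2125 mol/s
Reaction term: ξ·ΔH°_rxn = 3.2125 × 12.2 = 39.192 kJ/s
Sensible, feed 157→25 °C: -244.2 kJ/s
Outlet flows (mol/s): A 9.2875, B 3.2125
Sensible, products 25→191 °C: 306.03 kJ/s
Q = ΔH = 101.03 kJ/s = 101.03 kW
Heat supplied = 363.69 MJ/h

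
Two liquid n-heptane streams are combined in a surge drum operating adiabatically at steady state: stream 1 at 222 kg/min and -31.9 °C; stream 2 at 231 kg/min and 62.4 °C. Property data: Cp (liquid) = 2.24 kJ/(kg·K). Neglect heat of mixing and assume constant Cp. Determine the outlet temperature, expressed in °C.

No heat crosses the boundary, so H_out = H_in.
T_out = Σ ṁᵢCp,ᵢTᵢ / Σ ṁᵢCp,ᵢ
      = 16425 / 1014.7 = 16.187 °C

T_out = 16.2 °C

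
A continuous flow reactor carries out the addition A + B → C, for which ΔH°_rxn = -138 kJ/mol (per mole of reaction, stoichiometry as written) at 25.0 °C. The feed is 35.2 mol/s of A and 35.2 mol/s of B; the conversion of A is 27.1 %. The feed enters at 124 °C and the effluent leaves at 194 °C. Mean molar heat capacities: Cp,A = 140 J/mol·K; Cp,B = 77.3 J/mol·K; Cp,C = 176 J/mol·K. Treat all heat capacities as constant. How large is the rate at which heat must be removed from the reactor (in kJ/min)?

Q_out = 50900 kJ/min

Extent of reaction ξ = 0.271 × 35.2 = 9.5392 mol/s
Reaction term: ξ·ΔH°_rxn = 9.5392 × -138 = -1316.4 kJ/s
Sensible, feed 124→25 °C: -757.25 kJ/s
Outlet flows (mol/s): A 25.661, B 25.661, C 9.5392
Sensible, products 25→194 °C: 1226.1 kJ/s
Q = ΔH = -847.56 kJ/s = -847.56 kW
Heat removed = 50854 kJ/min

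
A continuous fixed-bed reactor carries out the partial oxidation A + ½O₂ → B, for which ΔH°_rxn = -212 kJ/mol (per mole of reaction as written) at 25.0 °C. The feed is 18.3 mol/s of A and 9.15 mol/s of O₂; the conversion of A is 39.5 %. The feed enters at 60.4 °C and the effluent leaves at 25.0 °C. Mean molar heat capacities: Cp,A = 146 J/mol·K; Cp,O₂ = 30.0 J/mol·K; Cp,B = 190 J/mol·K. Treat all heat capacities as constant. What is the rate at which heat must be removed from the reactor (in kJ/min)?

Q_out = 98200 kJ/min

Extent of reaction ξ = 0.395 × 18.3 = 7.2285 mol/s
Reaction term: ξ·ΔH°_rxn = 7.2285 × -212 = -1532.4 kJ/s
Sensible, feed 60.4→25 °C: -104.3 kJ/s
Outlet flows (mol/s): A 11.072, O₂ 5.5358, B 7.2285
Sensible, products 25→25.0 °C: 0 kJ/s
Q = ΔH = -1636.7 kJ/s = -1636.7 kW
Heat removed = 98204 kJ/min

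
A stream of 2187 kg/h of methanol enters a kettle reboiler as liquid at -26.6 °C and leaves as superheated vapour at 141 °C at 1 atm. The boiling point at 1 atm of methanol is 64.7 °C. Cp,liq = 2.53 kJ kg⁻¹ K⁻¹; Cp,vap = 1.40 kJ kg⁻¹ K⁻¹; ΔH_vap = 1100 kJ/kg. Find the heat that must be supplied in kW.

Q = 873 kW

liquid -26.6→64.7 °C: 230.99 kJ/kg
vaporisation at 64.7 °C: 1100 kJ/kg
vapour 64.7→141 °C: 106.82 kJ/kg
Δh = 230.99 + 1100 + 106.82 = 1437.8 kJ/kg
Q = ṁ·Δh = 2187 kg/h × 1437.8 kJ/kg = 3.1445e+06 kJ/h
|Q| = 873.47 kW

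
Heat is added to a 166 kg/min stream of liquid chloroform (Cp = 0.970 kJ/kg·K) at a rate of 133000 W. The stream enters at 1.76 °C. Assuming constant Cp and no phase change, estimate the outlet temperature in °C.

T_out = 51.3 °C

Q = 133000 W = 7980 kJ/min
ΔT = Q/(ṁ·Cp) = 7980/(166×0.970) = 49.559 K
T_out = 1.76 + 49.559 = 51.319 °C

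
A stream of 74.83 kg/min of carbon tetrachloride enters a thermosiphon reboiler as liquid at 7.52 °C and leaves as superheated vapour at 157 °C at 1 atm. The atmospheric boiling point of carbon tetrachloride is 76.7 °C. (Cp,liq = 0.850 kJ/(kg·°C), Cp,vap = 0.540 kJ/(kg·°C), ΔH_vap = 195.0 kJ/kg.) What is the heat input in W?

Q = 371000 W

liquid 7.52→76.7 °C: 58.803 kJ/kg
vaporisation at 76.7 °C: 195 kJ/kg
vapour 76.7→157 °C: 43.362 kJ/kg
Δh = 58.803 + 195 + 43.362 = 297.17 kJ/kg
Q = ṁ·Δh = 74.83 kg/min × 297.17 kJ/kg = 22237 kJ/min
|Q| = 370.61 kW = 370610 W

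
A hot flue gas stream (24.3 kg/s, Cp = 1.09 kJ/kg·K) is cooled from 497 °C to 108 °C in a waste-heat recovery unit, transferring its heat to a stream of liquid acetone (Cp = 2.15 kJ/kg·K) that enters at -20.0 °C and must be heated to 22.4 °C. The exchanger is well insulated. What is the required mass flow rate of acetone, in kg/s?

ṁ_c = 113 kg/s

Heat released by hot stream: Q = 24.3 × 1.09 × (497 − 108) = 10303 kJ/s
Energy balance on cold side (adiabatic exchanger): Q = ṁ_c·Cp_c·(T_c,out − T_c,in)
ṁ_c = 10303 / [2.15 × (22.4 − -20.0)] = 113.03 kg/s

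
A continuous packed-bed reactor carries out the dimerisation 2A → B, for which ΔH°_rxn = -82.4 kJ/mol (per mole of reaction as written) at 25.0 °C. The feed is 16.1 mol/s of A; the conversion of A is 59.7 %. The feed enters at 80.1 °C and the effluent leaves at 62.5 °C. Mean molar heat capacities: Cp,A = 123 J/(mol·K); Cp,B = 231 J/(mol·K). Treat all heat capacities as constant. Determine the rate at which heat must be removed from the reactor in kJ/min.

Extent of reaction ξ = 0.597 × 16.1 / 2 = 4.8059 mol/s
Reaction term: ξ·ΔH°_rxn = 4.8059 × -82.4 = -396 kJ/s
Sensible, feed 80.1→25 °C: -109.11 kJ/s
Outlet flows (mol/s): A 6.4883, B 4.8059
Sensible, products 25→62.5 °C: 71.558 kJ/s
Q = ΔH = -433.56 kJ/s = -433.56 kW
Heat removed = 26014 kJ/min

Q_out = 26000 kJ/min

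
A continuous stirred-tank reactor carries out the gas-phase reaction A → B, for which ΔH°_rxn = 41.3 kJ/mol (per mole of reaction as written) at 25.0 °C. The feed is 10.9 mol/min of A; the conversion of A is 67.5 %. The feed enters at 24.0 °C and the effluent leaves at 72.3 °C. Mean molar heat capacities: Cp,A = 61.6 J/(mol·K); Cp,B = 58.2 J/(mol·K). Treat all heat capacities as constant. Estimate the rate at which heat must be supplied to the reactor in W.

Extent of reaction ξ = 0.675 × 10.9 = 7.3575 mol/min
Reaction term: ξ·ΔH°_rxn = 7.3575 × 41.3 = 303.86 kJ/min
Sensible, feed 24.0→25 °C: 0.67144 kJ/min
Outlet flows (mol/min): A 3.5425, B 7.3575
Sensible, products 25→72.3 °C: 30.576 kJ/min
Q = ΔH = 335.11 kJ/min = 5.5852 kW
Heat supplied = 5585.2 W

Q_in = 5590 W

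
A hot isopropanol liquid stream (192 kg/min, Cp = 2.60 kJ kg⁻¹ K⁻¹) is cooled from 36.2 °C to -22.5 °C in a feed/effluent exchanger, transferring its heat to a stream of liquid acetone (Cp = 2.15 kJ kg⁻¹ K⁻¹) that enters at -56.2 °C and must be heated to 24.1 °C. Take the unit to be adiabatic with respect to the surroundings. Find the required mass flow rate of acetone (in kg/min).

Heat released by hot stream: Q = 192 × 2.60 × (36.2 − -22.5) = 29303 kJ/min
Energy balance on cold side (adiabatic exchanger): Q = ṁ_c·Cp_c·(T_c,out − T_c,in)
ṁ_c = 29303 / [2.15 × (24.1 − -56.2)] = 169.73 kg/min

ṁ_c = 170 kg/min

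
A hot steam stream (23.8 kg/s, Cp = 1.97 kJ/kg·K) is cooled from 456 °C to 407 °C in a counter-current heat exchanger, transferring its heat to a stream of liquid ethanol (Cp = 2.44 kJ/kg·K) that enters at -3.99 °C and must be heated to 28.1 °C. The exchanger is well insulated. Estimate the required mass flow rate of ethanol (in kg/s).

ṁ_c = 29.3 kg/s

Heat released by hot stream: Q = 23.8 × 1.97 × (456 − 407) = 2297.4 kJ/s
Energy balance on cold side (adiabatic exchanger): Q = ṁ_c·Cp_c·(T_c,out − T_c,in)
ṁ_c = 2297.4 / [2.44 × (28.1 − -3.99)] = 29.341 kg/s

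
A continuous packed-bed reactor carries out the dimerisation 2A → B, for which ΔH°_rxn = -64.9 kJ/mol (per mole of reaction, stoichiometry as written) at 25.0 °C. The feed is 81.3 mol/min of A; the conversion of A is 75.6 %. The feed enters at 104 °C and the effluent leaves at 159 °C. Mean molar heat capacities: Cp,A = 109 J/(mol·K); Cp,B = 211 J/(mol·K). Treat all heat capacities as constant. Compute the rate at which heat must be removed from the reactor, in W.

Q_out = 25600 W

Extent of reaction ξ = 0.756 × 81.3 / 2 = 30.731 mol/min
Reaction term: ξ·ΔH°_rxn = 30.731 × -64.9 = -1994.5 kJ/min
Sensible, feed 104→25 °C: -700.07 kJ/min
Outlet flows (mol/min): A 19.837, B 30.731
Sensible, products 25→159 °C: 1158.6 kJ/min
Q = ΔH = -1535.9 kJ/min = -25.598 kW
Heat removed = 25598 W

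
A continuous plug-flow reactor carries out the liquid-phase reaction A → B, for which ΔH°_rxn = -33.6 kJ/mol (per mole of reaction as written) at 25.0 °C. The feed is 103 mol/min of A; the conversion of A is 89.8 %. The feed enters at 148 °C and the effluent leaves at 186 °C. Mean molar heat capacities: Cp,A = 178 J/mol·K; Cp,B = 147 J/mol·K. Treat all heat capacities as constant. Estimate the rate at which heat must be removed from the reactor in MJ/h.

Q_out = 172 MJ/h

Extent of reaction ξ = 0.898 × 103 = 92.494 mol/min
Reaction term: ξ·ΔH°_rxn = 92.494 × -33.6 = -3107.8 kJ/min
Sensible, feed 148→25 °C: -2255.1 kJ/min
Outlet flows (mol/min): A 10.506, B 92.494
Sensible, products 25→186 °C: 2490.1 kJ/min
Q = ΔH = -2872.7 kJ/min = -47.879 kW
Heat removed = 172.36 MJ/h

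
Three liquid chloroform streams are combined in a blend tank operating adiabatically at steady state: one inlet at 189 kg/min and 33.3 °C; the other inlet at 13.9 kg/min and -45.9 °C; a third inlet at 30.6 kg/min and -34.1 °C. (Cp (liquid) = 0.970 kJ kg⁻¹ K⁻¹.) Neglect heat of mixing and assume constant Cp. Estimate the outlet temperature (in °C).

Energy balance with Q = 0: Σ ṁᵢCp,ᵢ(T_out − Tᵢ) = 0
Σ ṁᵢCp,ᵢTᵢ = 189×0.970×33.3 + 13.9×0.970×-45.9 + 30.6×0.970×-34.1 = 4473.9
Σ ṁᵢCp,ᵢ = 189×0.970 + 13.9×0.970 + 30.6×0.970 = 226.49
T_out = 4473.9 / 226.49 = 19.753 °C

T_out = 19.8 °C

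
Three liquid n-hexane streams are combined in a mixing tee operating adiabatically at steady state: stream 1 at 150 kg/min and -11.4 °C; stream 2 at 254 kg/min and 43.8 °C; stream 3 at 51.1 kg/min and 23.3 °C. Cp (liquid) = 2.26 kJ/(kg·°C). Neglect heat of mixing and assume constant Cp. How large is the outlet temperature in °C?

Adiabatic, steady state ⇒ Σ ṁᵢCp,ᵢ(T_out − Tᵢ) = 0
T_out = Σ ṁᵢCp,ᵢTᵢ / Σ ṁᵢCp,ᵢ
      = 23969 / 1028.5 = 23.304 °C

T_out = 23.3 °C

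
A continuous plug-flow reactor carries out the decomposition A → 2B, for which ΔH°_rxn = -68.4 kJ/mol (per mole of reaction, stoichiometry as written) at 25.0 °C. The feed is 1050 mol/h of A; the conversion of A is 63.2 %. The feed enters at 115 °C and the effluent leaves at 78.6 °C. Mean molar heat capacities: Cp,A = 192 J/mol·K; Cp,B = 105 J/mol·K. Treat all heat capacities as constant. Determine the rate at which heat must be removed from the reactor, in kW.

Q_out = 14.5 kW

Extent of reaction ξ = 0.632 × 1050 = 663.6 mol/h
Reaction term: ξ·ΔH°_rxn = 663.6 × -68.4 = -45390 kJ/h
Sensible, feed 115→25 °C: -18144 kJ/h
Outlet flows (mol/h): A 386.4, B 1327.2
Sensible, products 25→78.6 °C: 11446 kJ/h
Q = ΔH = -52088 kJ/h = -14.469 kW
Heat removed = 14.469 kW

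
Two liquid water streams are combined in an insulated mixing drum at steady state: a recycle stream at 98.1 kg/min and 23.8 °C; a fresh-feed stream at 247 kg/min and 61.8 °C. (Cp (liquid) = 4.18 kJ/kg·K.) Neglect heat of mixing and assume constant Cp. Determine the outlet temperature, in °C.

Energy balance with Q = 0: Σ ṁᵢCp,ᵢ(T_out − Tᵢ) = 0
Σ ṁᵢCp,ᵢTᵢ = 98.1×4.18×23.8 + 247×4.18×61.8 = 73565
Σ ṁᵢCp,ᵢ = 98.1×4.18 + 247×4.18 = 1442.5
T_out = 73565 / 1442.5 = 50.998 °C

T_out = 51.0 °C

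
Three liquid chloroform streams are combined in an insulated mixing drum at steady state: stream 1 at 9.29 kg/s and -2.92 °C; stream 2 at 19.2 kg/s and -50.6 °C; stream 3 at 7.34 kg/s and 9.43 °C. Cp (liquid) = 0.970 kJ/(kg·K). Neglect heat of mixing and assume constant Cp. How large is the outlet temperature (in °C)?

T_out = -25.9 °C

Adiabatic, steady state ⇒ Σ ṁᵢCp,ᵢ(T_out − Tᵢ) = 0
T_out = Σ ṁᵢCp,ᵢTᵢ / Σ ṁᵢCp,ᵢ
      = -901.55 / 34.755 = -25.94 °C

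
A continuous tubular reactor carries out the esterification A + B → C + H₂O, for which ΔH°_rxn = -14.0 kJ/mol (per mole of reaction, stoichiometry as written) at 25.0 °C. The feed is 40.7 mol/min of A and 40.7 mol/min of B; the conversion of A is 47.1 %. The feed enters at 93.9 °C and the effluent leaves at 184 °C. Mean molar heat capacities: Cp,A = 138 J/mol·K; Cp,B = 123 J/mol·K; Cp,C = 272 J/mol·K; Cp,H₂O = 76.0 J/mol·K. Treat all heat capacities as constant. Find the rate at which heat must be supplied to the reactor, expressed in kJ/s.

Extent of reaction ξ = 0.471 × 40.7 = 19.17 mol/min
Reaction term: ξ·ΔH°_rxn = 19.17 × -14.0 = -268.38 kJ/min
Sensible, feed 93.9→25 °C: -731.9 kJ/min
Outlet flows (mol/min): A 21.53, B 21.53, C 19.17, H₂O 19.17
Sensible, products 25→184 °C: 1954.2 kJ/min
Q = ΔH = 953.9 kJ/min = 15.898 kW
Heat supplied = 15.898 kJ/s

Q_in = 15.9 kJ/s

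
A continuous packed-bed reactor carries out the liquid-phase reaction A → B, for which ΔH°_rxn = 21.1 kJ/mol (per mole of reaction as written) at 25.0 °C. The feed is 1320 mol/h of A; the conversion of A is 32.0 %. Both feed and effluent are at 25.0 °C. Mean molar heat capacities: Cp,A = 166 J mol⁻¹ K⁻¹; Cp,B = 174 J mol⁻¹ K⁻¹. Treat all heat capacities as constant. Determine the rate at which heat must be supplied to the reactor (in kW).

Q_in = 2.48 kW

Extent of reaction ξ = 0.320 × 1320 = 422.4 mol/h
Reaction term: ξ·ΔH°_rxn = 422.4 × 21.1 = 8912.6 kJ/h
Q = ΔH = 8912.6 kJ/h = 2.4757 kW
Heat supplied = 2.4757 kW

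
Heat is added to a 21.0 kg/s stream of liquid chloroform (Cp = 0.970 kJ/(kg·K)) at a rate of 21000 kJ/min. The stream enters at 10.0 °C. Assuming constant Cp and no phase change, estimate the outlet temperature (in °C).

Q = 21000 kJ/min = 350 kJ/s
ΔT = Q/(ṁ·Cp) = 350/(21.0×0.970) = 17.182 K
T_out = 10.0 + 17.182 = 27.182 °C

T_out = 27.2 °C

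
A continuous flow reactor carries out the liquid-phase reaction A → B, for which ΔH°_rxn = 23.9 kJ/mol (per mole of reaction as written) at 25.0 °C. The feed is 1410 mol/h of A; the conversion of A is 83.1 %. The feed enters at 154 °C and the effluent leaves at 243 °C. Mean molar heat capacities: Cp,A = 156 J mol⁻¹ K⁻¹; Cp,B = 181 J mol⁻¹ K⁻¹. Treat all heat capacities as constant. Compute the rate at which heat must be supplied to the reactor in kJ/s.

Q_in = 15.0 kJ/s

Extent of reaction ξ = 0.831 × 1410 = 1171.7 mol/h
Reaction term: ξ·ΔH°_rxn = 1171.7 × 23.9 = 28004 kJ/h
Sensible, feed 154→25 °C: -28375 kJ/h
Outlet flows (mol/h): A 238.29, B 1171.7
Sensible, products 25→243 °C: 54337 kJ/h
Q = ΔH = 53966 kJ/h = 14.991 kW
Heat supplied = 14.991 kJ/s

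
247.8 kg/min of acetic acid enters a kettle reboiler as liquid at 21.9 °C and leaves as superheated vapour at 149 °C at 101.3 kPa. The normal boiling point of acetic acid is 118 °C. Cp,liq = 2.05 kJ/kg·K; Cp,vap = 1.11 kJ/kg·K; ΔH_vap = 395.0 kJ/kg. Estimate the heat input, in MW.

liquid 21.9→118 °C: 197 kJ/kg
vaporisation at 118 °C: 395 kJ/kg
vapour 118→149 °C: 34.41 kJ/kg
Δh = 197 + 395 + 34.41 = 626.41 kJ/kg
Q = ṁ·Δh = 247.8 kg/min × 626.41 kJ/kg = 155230 kJ/min
|Q| = 2587.1 kW = 2.5871 MW

Q = 2.59 MW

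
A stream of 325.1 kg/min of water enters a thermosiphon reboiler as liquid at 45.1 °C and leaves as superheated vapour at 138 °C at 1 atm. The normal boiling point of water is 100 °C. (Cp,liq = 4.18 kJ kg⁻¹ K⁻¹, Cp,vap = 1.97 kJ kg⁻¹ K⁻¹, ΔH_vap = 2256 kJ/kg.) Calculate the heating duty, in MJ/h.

Q = 49900 MJ/h

liquid 45.1→100 °C: 229.48 kJ/kg
vaporisation at 100 °C: 2256 kJ/kg
vapour 100→138 °C: 74.86 kJ/kg
Δh = 229.48 + 2256 + 74.86 = 2560.3 kJ/kg
Q = ṁ·Δh = 325.1 kg/min × 2560.3 kJ/kg = 832370 kJ/min
|Q| = 13873 kW = 49942 MJ/h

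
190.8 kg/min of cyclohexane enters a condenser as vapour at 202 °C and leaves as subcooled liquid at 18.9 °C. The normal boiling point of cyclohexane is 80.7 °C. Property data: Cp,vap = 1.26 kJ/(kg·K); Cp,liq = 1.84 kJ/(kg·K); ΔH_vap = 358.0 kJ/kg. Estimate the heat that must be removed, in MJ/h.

vapour 202→80.7 °C: -152.84 kJ/kg
condensation at 80.7 °C: -358 kJ/kg
liquid 80.7→18.9 °C: -113.71 kJ/kg
Δh = -152.84 + -358 + -113.71 = -624.55 kJ/kg
Q = ṁ·Δh = 190.8 kg/min × -624.55 kJ/kg = -119160 kJ/min
|Q| = 1986.1 kW = 7149.8 MJ/h

Q_c = 7150 MJ/h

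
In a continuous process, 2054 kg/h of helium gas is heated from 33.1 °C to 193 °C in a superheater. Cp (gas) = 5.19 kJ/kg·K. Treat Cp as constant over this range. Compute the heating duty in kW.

Q = ṁ·Cp·ΔT = 2054 × 5.19 × (193 − 33.1) = 1.7046e+06 kJ/h
Converting: 1.7046e+06 / 3600 s = 473.49 kW

Q = 473 kW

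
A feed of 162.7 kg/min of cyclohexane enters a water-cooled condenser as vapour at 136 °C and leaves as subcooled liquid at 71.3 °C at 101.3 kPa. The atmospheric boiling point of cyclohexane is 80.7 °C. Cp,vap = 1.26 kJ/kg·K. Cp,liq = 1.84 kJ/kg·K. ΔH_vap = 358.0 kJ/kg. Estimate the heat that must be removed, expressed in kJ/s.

Q_c = 1210 kJ/s

vapour 136→80.7 °C: -69.678 kJ/kg
condensation at 80.7 °C: -358 kJ/kg
liquid 80.7→71.3 °C: -17.296 kJ/kg
Δh = -69.678 + -358 + -17.296 = -444.97 kJ/kg
Q = ṁ·Δh = 162.7 kg/min × -444.97 kJ/kg = -72397 kJ/min
|Q| = 1206.6 kW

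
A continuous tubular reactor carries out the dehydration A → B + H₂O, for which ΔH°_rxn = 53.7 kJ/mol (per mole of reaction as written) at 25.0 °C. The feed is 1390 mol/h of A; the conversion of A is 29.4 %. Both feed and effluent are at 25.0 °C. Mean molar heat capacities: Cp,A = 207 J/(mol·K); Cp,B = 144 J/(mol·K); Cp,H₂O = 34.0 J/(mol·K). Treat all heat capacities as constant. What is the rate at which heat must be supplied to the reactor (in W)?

Q_in = 6100 W

Extent of reaction ξ = 0.294 × 1390 = 408.66 mol/h
Reaction term: ξ·ΔH°_rxn = 408.66 × 53.7 = 21945 kJ/h
Q = ΔH = 21945 kJ/h = 6.0958 kW
Heat supplied = 6095.8 W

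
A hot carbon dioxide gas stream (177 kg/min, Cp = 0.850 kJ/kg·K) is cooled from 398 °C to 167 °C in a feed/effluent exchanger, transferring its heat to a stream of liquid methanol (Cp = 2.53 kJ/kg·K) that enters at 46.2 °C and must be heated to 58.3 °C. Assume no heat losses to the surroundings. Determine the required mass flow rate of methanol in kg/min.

ṁ_c = 1140 kg/min

Heat released by hot stream: Q = 177 × 0.850 × (398 − 167) = 34754 kJ/min
Energy balance on cold side (adiabatic exchanger): Q = ṁ_c·Cp_c·(T_c,out − T_c,in)
ṁ_c = 34754 / [2.53 × (58.3 − 46.2)] = 1135.3 kg/min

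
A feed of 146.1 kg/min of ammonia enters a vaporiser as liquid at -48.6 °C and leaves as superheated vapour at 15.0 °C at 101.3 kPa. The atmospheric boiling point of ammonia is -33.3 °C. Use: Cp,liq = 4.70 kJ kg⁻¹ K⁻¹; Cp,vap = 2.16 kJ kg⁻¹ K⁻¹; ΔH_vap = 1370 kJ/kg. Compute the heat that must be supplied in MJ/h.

liquid -48.6→-33.3 °C: 71.91 kJ/kg
vaporisation at -33.3 °C: 1370 kJ/kg
vapour -33.3→15.0 °C: 104.33 kJ/kg
Δh = 71.91 + 1370 + 104.33 = 1546.2 kJ/kg
Q = ṁ·Δh = 146.1 kg/min × 1546.2 kJ/kg = 225910 kJ/min
|Q| = 3765.1 kW = 13554 MJ/h

Q = 13600 MJ/h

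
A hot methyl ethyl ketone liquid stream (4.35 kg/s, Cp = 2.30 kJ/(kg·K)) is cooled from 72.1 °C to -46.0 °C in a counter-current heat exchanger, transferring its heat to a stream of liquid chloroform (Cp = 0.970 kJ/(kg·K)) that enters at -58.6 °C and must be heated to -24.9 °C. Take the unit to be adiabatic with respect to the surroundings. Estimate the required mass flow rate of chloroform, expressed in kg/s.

ṁ_c = 36.1 kg/s

Heat released by hot stream: Q = 4.35 × 2.30 × (72.1 − -46.0) = 1181.6 kJ/s
Energy balance on cold side (adiabatic exchanger): Q = ṁ_c·Cp_c·(T_c,out − T_c,in)
ṁ_c = 1181.6 / [0.970 × (-24.9 − -58.6)] = 36.146 kg/s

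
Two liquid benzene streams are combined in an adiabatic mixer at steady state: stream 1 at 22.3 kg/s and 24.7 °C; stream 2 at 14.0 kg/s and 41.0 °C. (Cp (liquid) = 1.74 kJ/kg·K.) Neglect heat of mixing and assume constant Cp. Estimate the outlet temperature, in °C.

T_out = 31.0 °C

Energy balance with Q = 0: Σ ṁᵢCp,ᵢ(T_out − Tᵢ) = 0
Σ ṁᵢCp,ᵢTᵢ = 22.3×1.74×24.7 + 14.0×1.74×41.0 = 1957.2
Σ ṁᵢCp,ᵢ = 22.3×1.74 + 14.0×1.74 = 63.162
T_out = 1957.2 / 63.162 = 30.987 °C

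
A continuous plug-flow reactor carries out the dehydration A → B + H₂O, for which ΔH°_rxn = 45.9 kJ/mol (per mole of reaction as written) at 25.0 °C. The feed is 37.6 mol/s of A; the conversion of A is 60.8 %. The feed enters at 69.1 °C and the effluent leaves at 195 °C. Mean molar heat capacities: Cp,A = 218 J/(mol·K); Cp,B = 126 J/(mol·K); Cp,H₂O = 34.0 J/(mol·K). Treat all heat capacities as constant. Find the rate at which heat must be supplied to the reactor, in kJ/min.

Extent of reaction ξ = 0.608 × 37.6 = 22.861 mol/s
Reaction term: ξ·ΔH°_rxn = 22.861 × 45.9 = 1049.3 kJ/s
Sensible, feed 69.1→25 °C: -361.48 kJ/s
Outlet flows (mol/s): A 14.739, B 22.861, H₂O 22.861
Sensible, products 25→195 °C: 1168 kJ/s
Q = ΔH = 1855.9 kJ/s = 1855.9 kW
Heat supplied = 111350 kJ/min

Q_in = 111000 kJ/min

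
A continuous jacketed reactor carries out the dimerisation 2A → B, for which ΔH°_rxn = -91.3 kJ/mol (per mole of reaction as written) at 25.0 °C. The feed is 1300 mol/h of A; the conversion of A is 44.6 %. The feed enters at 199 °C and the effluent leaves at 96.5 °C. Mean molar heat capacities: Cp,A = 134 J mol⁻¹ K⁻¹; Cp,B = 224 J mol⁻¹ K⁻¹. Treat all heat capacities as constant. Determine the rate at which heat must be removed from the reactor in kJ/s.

Extent of reaction ξ = 0.446 × 1300 / 2 = 289.9 mol/h
Reaction term: ξ·ΔH°_rxn = 289.9 × -91.3 = -26468 kJ/h
Sensible, feed 199→25 °C: -30311 kJ/h
Outlet flows (mol/h): A 720.2, B 289.9
Sensible, products 25→96.5 °C: 11543 kJ/h
Q = ΔH = -45235 kJ/h = -12.565 kW
Heat removed = 12.565 kJ/s

Q_out = 12.6 kJ/s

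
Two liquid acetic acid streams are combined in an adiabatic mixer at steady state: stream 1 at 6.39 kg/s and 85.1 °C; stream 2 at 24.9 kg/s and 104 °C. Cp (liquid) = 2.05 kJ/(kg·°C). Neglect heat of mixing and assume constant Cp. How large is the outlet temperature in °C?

Energy balance with Q = 0: Σ ṁᵢCp,ᵢ(T_out − Tᵢ) = 0
Σ ṁᵢCp,ᵢTᵢ = 6.39×2.05×85.1 + 24.9×2.05×104 = 6423.4
Σ ṁᵢCp,ᵢ = 6.39×2.05 + 24.9×2.05 = 64.144
T_out = 6423.4 / 64.144 = 100.14 °C

T_out = 100 °C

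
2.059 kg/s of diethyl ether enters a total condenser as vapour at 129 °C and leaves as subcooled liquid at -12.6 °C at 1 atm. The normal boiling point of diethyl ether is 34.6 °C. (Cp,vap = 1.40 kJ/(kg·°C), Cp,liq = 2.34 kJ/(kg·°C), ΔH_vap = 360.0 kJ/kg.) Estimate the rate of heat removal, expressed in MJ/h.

vapour 129→34.6 °C: -132.16 kJ/kg
condensation at 34.6 °C: -360 kJ/kg
liquid 34.6→-12.6 °C: -110.45 kJ/kg
Δh = -132.16 + -360 + -110.45 = -602.61 kJ/kg
Q = ṁ·Δh = 2.059 kg/s × -602.61 kJ/kg = -1240.8 kJ/s
|Q| = 1240.8 kW = 4466.8 MJ/h

Q_c = 4470 MJ/h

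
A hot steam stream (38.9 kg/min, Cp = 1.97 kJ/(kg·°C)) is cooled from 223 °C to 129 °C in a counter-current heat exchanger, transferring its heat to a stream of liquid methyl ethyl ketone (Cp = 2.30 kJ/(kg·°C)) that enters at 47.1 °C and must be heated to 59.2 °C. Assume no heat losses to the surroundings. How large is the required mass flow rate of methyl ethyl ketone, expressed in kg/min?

Heat released by hot stream: Q = 38.9 × 1.97 × (223 − 129) = 7203.5 kJ/min
Energy balance on cold side (adiabatic exchanger): Q = ṁ_c·Cp_c·(T_c,out − T_c,in)
ṁ_c = 7203.5 / [2.30 × (59.2 − 47.1)] = 258.84 kg/min

ṁ_c = 259 kg/min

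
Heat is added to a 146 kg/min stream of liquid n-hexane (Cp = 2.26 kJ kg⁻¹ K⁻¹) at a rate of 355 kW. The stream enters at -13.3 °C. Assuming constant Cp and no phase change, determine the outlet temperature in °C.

T_out = 51.3 °C

Q = 355 kW = 21300 kJ/min
ΔT = Q/(ṁ·Cp) = 21300/(146×2.26) = 64.553 K
T_out = -13.3 + 64.553 = 51.253 °C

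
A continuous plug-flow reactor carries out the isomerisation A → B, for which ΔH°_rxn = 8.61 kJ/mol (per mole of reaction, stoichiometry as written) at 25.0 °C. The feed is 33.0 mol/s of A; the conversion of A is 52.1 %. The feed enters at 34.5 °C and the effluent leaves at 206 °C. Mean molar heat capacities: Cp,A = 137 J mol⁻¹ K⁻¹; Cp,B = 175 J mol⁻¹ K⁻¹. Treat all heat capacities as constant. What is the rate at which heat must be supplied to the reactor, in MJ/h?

Q_in = 3750 MJ/h

Extent of reaction ξ = 0.521 × 33.0 = 17.193 mol/s
Reaction term: ξ·ΔH°_rxn = 17.193 × 8.61 = 148.03 kJ/s
Sensible, feed 34.5→25 °C: -42.95 kJ/s
Outlet flows (mol/s): A 15.807, B 17.193
Sensible, products 25→206 °C: 936.55 kJ/s
Q = ΔH = 1041.6 kJ/s = 1041.6 kW
Heat supplied = 3749.9 MJ/h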